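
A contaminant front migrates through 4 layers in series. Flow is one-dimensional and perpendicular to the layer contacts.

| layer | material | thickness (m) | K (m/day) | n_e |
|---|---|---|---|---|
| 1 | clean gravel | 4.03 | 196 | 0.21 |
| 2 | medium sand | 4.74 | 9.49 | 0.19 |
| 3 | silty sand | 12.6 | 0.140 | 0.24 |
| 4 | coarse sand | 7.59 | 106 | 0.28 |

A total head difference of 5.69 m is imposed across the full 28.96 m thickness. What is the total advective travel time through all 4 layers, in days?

With flow normal to the layers, continuity requires the same specific discharge q through every layer.
Σ(b_i/K_i) = 4.03/196 + 4.74/9.49 + 12.6/0.140 + 7.59/106 = 90.59 d.
q = Δh / Σ(b_i/K_i) = 5.69 / 90.59 = 0.06281 m/day.
In each layer the seepage velocity is v_i = q/n_i, so the layer transit time is t_i = b_i·n_i / q:
  layer 1 (clean gravel): t_1 = 4.03 × 0.21 / 0.06281 = 13.47 d
  layer 2 (medium sand): t_2 = 4.74 × 0.19 / 0.06281 = 14.34 d
  layer 3 (silty sand): t_3 = 12.6 × 0.24 / 0.06281 = 48.15 d
  layer 4 (coarse sand): t_4 = 7.59 × 0.28 / 0.06281 = 33.84 d
Total t = Σ t_i = 109.8 days.

110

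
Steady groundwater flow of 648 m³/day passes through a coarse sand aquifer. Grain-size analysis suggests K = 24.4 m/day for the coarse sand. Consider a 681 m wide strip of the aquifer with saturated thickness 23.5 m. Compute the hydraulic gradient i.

Cross-sectional area A = 681 × 23.5 = 16004 m².
From Q = K·A·i, i = Q / (K·A) = 648 / (24.40 × 16004) = 0.001659.

0.00166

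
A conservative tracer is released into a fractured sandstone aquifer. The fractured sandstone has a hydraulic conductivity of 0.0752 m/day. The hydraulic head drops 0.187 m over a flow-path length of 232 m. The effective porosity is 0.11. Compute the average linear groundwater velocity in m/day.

Hydraulic gradient i = Δh / L = 0.187 / 232 = 0.0008060.
Darcy flux q = K · i = 0.07520 × 0.0008060 = 6.061e-05 m/day.
Seepage velocity v = q / n_e = 6.061e-05 / 0.11 = 0.0005510 m/day.

0.000551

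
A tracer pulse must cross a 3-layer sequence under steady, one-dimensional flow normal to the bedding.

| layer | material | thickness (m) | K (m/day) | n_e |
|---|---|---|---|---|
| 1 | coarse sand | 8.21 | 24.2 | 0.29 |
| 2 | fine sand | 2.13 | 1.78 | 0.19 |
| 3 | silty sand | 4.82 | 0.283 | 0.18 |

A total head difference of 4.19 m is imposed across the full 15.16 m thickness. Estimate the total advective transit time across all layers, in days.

With flow normal to the layers, continuity requires the same specific discharge q through every layer.
Σ(b_i/K_i) = 8.21/24.2 + 2.13/1.78 + 4.82/0.283 = 18.57 d.
q = Δh / Σ(b_i/K_i) = 4.19 / 18.57 = 0.2257 m/day.
In each layer the seepage velocity is v_i = q/n_i, so the layer transit time is t_i = b_i·n_i / q:
  layer 1 (coarse sand): t_1 = 8.21 × 0.29 / 0.2257 = 10.55 d
  layer 2 (fine sand): t_2 = 2.13 × 0.19 / 0.2257 = 1.793 d
  layer 3 (silty sand): t_3 = 4.82 × 0.18 / 0.2257 = 3.845 d
Total t = Σ t_i = 16.19 days.

16.2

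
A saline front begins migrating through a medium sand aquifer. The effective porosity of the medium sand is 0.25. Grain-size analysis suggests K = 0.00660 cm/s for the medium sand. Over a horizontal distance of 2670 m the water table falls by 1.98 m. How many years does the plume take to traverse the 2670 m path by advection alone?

432

Convert K: 0.00660 cm/s × 864 = 5.702 m/day.
Hydraulic gradient i = Δh / L = 1.98 / 2670 = 0.0007416.
Darcy flux q = K · i = 5.702 × 0.0007416 = 0.004229 m/day.
Seepage velocity v = q / n_e = 0.004229 / 0.25 = 0.01691 m/day.
Travel time t = L / v = 2670 / 0.01691 = 1.578e+05 days = 432.2 years.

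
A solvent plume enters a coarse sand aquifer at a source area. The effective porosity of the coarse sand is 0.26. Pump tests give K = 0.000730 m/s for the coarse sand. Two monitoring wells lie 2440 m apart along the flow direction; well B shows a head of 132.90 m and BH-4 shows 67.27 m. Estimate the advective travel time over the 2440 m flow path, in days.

374

Convert K: 0.000730 m/s × 86400 = 63.07 m/day.
Hydraulic gradient i = (132.90 − 67.27) / 2440 = 65.63 / 2440 = 0.02690.
Darcy flux q = K · i = 63.07 × 0.02690 = 1.696 m/day.
Seepage velocity v = q / n_e = 1.696 / 0.26 = 6.525 m/day.
Travel time t = L / v = 2440 / 6.525 = 374.0 days.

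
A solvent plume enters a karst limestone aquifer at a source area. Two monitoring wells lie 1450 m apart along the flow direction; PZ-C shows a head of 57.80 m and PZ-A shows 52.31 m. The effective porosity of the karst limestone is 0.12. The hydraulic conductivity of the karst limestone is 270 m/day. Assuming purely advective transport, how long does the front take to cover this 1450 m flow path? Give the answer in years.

Hydraulic gradient i = (57.80 − 52.31) / 1450 = 5.49 / 1450 = 0.003786.
Darcy flux q = K · i = 270.0 × 0.003786 = 1.022 m/day.
Seepage velocity v = q / n_e = 1.022 / 0.12 = 8.519 m/day.
Travel time t = L / v = 1450 / 8.519 = 170.2 days = 0.4660 years.

0.466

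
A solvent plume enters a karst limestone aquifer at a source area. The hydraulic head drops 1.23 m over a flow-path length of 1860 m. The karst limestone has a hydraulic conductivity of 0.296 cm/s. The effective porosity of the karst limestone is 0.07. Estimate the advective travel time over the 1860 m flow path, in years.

Convert K: 0.296 cm/s × 864 = 255.7 m/day.
Hydraulic gradient i = Δh / L = 1.23 / 1860 = 0.0006613.
Darcy flux q = K · i = 255.7 × 0.0006613 = 0.1691 m/day.
Seepage velocity v = q / n_e = 0.1691 / 0.07 = 2.416 m/day.
Travel time t = L / v = 1860 / 2.416 = 769.9 days = 2.108 years.

2.11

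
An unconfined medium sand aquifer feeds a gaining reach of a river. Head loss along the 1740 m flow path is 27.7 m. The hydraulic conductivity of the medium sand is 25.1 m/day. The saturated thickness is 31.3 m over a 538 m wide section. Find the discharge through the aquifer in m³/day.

Cross-sectional area A = 538 × 31.3 = 16839 m².
Hydraulic gradient i = Δh / L = 27.7 / 1740 = 0.01592.
Darcy's law: Q = K · A · i = 25.10 × 16839 × 0.01592 = 6729 m³/day.

6730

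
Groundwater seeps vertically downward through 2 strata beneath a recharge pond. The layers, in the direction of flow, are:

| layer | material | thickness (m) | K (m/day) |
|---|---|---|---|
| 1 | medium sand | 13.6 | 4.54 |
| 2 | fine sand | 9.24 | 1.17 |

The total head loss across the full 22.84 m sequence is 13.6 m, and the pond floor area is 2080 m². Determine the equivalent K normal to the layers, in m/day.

Flow is perpendicular to layering, so the layers act in series and the equivalent K is the thickness-weighted harmonic mean.
Total thickness L = 13.6 + 9.24 = 22.84 m.
Σ(b_i/K_i) = 13.6/4.54 + 9.24/1.17 = 10.89 d.
K_eq = L / Σ(b_i/K_i) = 22.84 / 10.89 = 2.097 m/day.

2.10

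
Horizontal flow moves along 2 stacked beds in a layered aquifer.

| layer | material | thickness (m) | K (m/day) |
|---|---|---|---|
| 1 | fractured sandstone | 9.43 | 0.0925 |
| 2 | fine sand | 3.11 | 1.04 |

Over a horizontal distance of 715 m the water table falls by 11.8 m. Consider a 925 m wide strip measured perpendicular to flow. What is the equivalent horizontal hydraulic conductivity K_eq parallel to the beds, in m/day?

0.327

Flow is parallel to layering, so each bed carries its own Darcy discharge and the transmissivities add.
Σ(K_i·b_i) = 0.0925×9.43 + 1.04×3.11 = 4.107 m²/day.
Total thickness b = 12.54 m, so K_eq = Σ(K_i·b_i)/b = 0.3275 m/day.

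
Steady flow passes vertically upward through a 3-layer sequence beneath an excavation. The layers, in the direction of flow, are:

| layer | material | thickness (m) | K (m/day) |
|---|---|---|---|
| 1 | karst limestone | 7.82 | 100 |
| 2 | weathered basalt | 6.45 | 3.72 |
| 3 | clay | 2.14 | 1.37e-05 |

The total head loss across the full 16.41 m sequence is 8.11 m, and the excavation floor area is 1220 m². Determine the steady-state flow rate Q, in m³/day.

Flow is perpendicular to layering, so the layers act in series and the equivalent K is the thickness-weighted harmonic mean.
Total thickness L = 7.82 + 6.45 + 2.14 = 16.41 m.
Σ(b_i/K_i) = 7.82/100 + 6.45/3.72 + 2.14/1.37e-05 = 1.562e+05 d.
K_eq = L / Σ(b_i/K_i) = 16.41 / 1.562e+05 = 0.0001051 m/day.
Q = K_eq · A · (Δh/L) = 0.0001051 × 1220 × (8.11/16.41) = 0.06334 m³/day.

0.0633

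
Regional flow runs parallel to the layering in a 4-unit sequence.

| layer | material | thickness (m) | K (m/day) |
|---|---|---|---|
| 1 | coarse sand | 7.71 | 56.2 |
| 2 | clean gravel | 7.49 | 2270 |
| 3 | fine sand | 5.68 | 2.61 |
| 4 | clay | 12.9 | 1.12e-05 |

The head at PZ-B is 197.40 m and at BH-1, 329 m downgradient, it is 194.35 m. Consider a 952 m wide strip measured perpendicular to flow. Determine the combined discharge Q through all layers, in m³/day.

154000

Flow is parallel to layering, so each bed carries its own Darcy discharge and the transmissivities add.
Σ(K_i·b_i) = 56.2×7.71 + 2270×7.49 + 2.61×5.68 + 1.12e-05×12.9 = 17450 m²/day.
Hydraulic gradient i = (197.40 − 194.35) / 329 = 3.05 / 329 = 0.009271.
Q = Σ(K_i·b_i) · W · i = 17450 × 952 × 0.009271 = 1.540e+05 m³/day.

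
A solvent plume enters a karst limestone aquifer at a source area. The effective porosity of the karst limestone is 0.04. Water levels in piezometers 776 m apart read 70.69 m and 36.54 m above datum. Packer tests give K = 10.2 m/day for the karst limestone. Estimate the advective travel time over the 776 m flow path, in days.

Hydraulic gradient i = (70.69 − 36.54) / 776 = 34.15 / 776 = 0.04401.
Darcy flux q = K · i = 10.20 × 0.04401 = 0.4489 m/day.
Seepage velocity v = q / n_e = 0.4489 / 0.04 = 11.22 m/day.
Travel time t = L / v = 776 / 11.22 = 69.15 days.

69.2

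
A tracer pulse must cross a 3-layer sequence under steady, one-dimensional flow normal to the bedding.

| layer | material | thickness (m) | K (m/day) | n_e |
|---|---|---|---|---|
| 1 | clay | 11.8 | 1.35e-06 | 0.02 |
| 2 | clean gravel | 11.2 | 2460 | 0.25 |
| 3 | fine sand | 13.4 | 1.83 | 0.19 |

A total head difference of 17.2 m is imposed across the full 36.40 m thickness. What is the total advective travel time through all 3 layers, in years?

7770

With flow normal to the layers, continuity requires the same specific discharge q through every layer.
Σ(b_i/K_i) = 11.8/1.35e-06 + 11.2/2460 + 13.4/1.83 = 8.741e+06 d.
q = Δh / Σ(b_i/K_i) = 17.2 / 8.741e+06 = 1.968e-06 m/day.
In each layer the seepage velocity is v_i = q/n_i, so the layer transit time is t_i = b_i·n_i / q:
  layer 1 (clay): t_1 = 11.8 × 0.02 / 1.968e-06 = 1.199e+05 d
  layer 2 (clean gravel): t_2 = 11.2 × 0.25 / 1.968e-06 = 1.423e+06 d
  layer 3 (fine sand): t_3 = 13.4 × 0.19 / 1.968e-06 = 1.294e+06 d
Total t = Σ t_i = 2.837e+06 days = 7766 years.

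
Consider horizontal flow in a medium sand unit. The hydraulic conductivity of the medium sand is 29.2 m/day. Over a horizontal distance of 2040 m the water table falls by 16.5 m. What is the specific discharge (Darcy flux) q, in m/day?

0.236

Hydraulic gradient i = Δh / L = 16.5 / 2040 = 0.008088.
Specific discharge q = K · i = 29.20 × 0.008088 = 0.2362 m/day.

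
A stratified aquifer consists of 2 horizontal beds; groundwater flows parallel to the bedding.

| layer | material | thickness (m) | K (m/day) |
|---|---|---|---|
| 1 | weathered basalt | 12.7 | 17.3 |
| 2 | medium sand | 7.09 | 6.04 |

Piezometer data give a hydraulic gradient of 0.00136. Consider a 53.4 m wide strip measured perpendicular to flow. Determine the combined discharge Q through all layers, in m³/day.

Flow is parallel to layering, so each bed carries its own Darcy discharge and the transmissivities add.
Σ(K_i·b_i) = 17.3×12.7 + 6.04×7.09 = 262.5 m²/day.
Hydraulic gradient i = 0.00136.
Q = Σ(K_i·b_i) · W · i = 262.5 × 53.4 × 0.001360 = 19.07 m³/day.

19.1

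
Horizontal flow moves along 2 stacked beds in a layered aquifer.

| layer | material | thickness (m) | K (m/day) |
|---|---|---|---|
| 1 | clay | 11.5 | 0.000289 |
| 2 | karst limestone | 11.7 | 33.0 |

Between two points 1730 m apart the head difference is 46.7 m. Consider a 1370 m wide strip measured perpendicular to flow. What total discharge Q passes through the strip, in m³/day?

14300

Flow is parallel to layering, so each bed carries its own Darcy discharge and the transmissivities add.
Σ(K_i·b_i) = 0.000289×11.5 + 33.0×11.7 = 386.1 m²/day.
Hydraulic gradient i = Δh / L = 46.7 / 1730 = 0.02699.
Q = Σ(K_i·b_i) · W · i = 386.1 × 1370 × 0.02699 = 14279 m³/day.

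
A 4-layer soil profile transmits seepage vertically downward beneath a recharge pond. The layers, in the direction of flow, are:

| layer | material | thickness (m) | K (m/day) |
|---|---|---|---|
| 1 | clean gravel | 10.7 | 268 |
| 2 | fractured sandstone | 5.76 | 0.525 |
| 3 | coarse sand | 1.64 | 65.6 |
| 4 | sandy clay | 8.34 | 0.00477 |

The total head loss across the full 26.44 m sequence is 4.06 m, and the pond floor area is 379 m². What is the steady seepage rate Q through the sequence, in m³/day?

0.875

Flow is perpendicular to layering, so the layers act in series and the equivalent K is the thickness-weighted harmonic mean.
Total thickness L = 10.7 + 5.76 + 1.64 + 8.34 = 26.44 m.
Σ(b_i/K_i) = 10.7/268 + 5.76/0.525 + 1.64/65.6 + 8.34/0.00477 = 1759 d.
K_eq = L / Σ(b_i/K_i) = 26.44 / 1759 = 0.01503 m/day.
Q = K_eq · A · (Δh/L) = 0.01503 × 379 × (4.06/26.44) = 0.8746 m³/day.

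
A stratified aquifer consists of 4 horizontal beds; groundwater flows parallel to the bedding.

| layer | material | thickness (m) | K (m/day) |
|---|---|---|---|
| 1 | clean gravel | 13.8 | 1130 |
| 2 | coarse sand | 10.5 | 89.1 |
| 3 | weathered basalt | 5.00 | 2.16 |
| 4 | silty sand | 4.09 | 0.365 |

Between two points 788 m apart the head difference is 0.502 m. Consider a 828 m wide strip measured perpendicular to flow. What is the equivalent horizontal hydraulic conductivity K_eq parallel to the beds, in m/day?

495

Flow is parallel to layering, so each bed carries its own Darcy discharge and the transmissivities add.
Σ(K_i·b_i) = 1130×13.8 + 89.1×10.5 + 2.16×5.00 + 0.365×4.09 = 16542 m²/day.
Total thickness b = 33.39 m, so K_eq = Σ(K_i·b_i)/b = 495.4 m/day.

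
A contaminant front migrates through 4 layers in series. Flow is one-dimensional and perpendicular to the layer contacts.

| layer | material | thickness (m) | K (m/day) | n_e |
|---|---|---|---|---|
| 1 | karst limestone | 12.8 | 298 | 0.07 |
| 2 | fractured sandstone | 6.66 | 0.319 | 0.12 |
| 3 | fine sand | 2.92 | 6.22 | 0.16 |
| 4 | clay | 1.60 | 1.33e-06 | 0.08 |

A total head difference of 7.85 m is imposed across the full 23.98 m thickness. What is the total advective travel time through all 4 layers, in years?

With flow normal to the layers, continuity requires the same specific discharge q through every layer.
Σ(b_i/K_i) = 12.8/298 + 6.66/0.319 + 2.92/6.22 + 1.60/1.33e-06 = 1.203e+06 d.
q = Δh / Σ(b_i/K_i) = 7.85 / 1.203e+06 = 6.525e-06 m/day.
In each layer the seepage velocity is v_i = q/n_i, so the layer transit time is t_i = b_i·n_i / q:
  layer 1 (karst limestone): t_1 = 12.8 × 0.07 / 6.525e-06 = 1.373e+05 d
  layer 2 (fractured sandstone): t_2 = 6.66 × 0.12 / 6.525e-06 = 1.225e+05 d
  layer 3 (fine sand): t_3 = 2.92 × 0.16 / 6.525e-06 = 71599 d
  layer 4 (clay): t_4 = 1.60 × 0.08 / 6.525e-06 = 19616 d
Total t = Σ t_i = 3.510e+05 days = 961.0 years.

961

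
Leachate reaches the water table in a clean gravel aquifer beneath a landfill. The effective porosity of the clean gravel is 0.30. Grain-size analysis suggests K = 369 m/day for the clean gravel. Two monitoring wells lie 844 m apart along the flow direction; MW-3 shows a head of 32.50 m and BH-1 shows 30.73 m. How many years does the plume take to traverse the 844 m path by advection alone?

0.896

Hydraulic gradient i = (32.50 − 30.73) / 844 = 1.77 / 844 = 0.002097.
Darcy flux q = K · i = 369.0 × 0.002097 = 0.7739 m/day.
Seepage velocity v = q / n_e = 0.7739 / 0.30 = 2.580 m/day.
Travel time t = L / v = 844 / 2.580 = 327.2 days = 0.8958 years.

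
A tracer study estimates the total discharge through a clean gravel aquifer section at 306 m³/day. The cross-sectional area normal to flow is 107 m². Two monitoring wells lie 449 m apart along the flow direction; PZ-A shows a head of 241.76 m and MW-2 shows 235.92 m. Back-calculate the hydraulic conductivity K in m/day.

220

Hydraulic gradient i = (241.76 − 235.92) / 449 = 5.84 / 449 = 0.01301.
From Q = K·A·i, K = Q / (A·i) = 306 / (107.0 × 0.01301) = 219.9 m/day.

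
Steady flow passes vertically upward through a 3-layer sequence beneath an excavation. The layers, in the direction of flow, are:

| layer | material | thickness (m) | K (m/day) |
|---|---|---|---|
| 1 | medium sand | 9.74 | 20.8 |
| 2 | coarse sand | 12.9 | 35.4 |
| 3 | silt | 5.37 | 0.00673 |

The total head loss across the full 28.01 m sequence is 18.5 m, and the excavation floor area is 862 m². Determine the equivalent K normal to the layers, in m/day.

0.0351

Flow is perpendicular to layering, so the layers act in series and the equivalent K is the thickness-weighted harmonic mean.
Total thickness L = 9.74 + 12.9 + 5.37 = 28.01 m.
Σ(b_i/K_i) = 9.74/20.8 + 12.9/35.4 + 5.37/0.00673 = 798.8 d.
K_eq = L / Σ(b_i/K_i) = 28.01 / 798.8 = 0.03507 m/day.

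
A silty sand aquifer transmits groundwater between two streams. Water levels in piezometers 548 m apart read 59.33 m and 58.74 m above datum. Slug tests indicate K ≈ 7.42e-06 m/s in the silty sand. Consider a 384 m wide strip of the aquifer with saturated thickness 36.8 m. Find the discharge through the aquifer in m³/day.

9.75

Convert K: 7.42e-06 m/s × 86400 = 0.6411 m/day.
Cross-sectional area A = 384 × 36.8 = 14131 m².
Hydraulic gradient i = (59.33 − 58.74) / 548 = 0.59 / 548 = 0.001077.
Darcy's law: Q = K · A · i = 0.6411 × 14131 × 0.001077 = 9.754 m³/day.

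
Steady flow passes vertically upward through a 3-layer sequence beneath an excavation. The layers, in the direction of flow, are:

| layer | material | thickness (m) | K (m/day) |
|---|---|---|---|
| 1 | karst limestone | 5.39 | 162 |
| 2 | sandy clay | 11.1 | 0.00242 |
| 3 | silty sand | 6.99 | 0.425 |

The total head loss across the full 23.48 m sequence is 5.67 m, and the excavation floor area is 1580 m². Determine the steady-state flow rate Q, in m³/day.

1.95

Flow is perpendicular to layering, so the layers act in series and the equivalent K is the thickness-weighted harmonic mean.
Total thickness L = 5.39 + 11.1 + 6.99 = 23.48 m.
Σ(b_i/K_i) = 5.39/162 + 11.1/0.00242 + 6.99/0.425 = 4603 d.
K_eq = L / Σ(b_i/K_i) = 23.48 / 4603 = 0.005101 m/day.
Q = K_eq · A · (Δh/L) = 0.005101 × 1580 × (5.67/23.48) = 1.946 m³/day.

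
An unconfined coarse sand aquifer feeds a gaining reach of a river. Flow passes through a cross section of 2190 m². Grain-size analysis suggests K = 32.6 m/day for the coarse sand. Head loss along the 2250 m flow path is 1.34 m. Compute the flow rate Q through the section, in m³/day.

42.5

Hydraulic gradient i = Δh / L = 1.34 / 2250 = 0.0005956.
Darcy's law: Q = K · A · i = 32.60 × 2190 × 0.0005956 = 42.52 m³/day.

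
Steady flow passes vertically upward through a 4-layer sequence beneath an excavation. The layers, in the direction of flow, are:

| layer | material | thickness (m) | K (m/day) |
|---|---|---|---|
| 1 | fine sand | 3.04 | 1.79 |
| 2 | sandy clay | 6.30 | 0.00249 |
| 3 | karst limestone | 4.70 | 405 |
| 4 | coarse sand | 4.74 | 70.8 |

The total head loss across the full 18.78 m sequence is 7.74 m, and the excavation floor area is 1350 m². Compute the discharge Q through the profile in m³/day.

Flow is perpendicular to layering, so the layers act in series and the equivalent K is the thickness-weighted harmonic mean.
Total thickness L = 3.04 + 6.30 + 4.70 + 4.74 = 18.78 m.
Σ(b_i/K_i) = 3.04/1.79 + 6.30/0.00249 + 4.70/405 + 4.74/70.8 = 2532 d.
K_eq = L / Σ(b_i/K_i) = 18.78 / 2532 = 0.007417 m/day.
Q = K_eq · A · (Δh/L) = 0.007417 × 1350 × (7.74/18.78) = 4.127 m³/day.

4.13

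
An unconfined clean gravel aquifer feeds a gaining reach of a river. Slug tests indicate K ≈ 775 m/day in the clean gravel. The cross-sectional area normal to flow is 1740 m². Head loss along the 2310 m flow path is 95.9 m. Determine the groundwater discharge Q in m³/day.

56000

Hydraulic gradient i = Δh / L = 95.9 / 2310 = 0.04152.
Darcy's law: Q = K · A · i = 775.0 × 1740 × 0.04152 = 55983 m³/day.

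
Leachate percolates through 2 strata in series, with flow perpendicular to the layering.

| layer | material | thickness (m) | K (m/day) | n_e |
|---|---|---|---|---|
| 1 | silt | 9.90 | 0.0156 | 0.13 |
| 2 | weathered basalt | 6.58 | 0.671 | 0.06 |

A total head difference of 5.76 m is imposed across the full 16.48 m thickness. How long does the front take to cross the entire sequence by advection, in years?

With flow normal to the layers, continuity requires the same specific discharge q through every layer.
Σ(b_i/K_i) = 9.90/0.0156 + 6.58/0.671 = 644.4 d.
q = Δh / Σ(b_i/K_i) = 5.76 / 644.4 = 0.008938 m/day.
In each layer the seepage velocity is v_i = q/n_i, so the layer transit time is t_i = b_i·n_i / q:
  layer 1 (silt): t_1 = 9.90 × 0.13 / 0.008938 = 144.0 d
  layer 2 (weathered basalt): t_2 = 6.58 × 0.06 / 0.008938 = 44.17 d
Total t = Σ t_i = 188.2 days = 0.5151 years.

0.515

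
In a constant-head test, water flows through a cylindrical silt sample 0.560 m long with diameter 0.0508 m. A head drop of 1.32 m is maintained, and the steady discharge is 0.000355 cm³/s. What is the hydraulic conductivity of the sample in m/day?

0.00642

Cross-sectional area A = π·(d/2)² = π × (0.0508/2)² = 0.002027 m².
Convert discharge: 0.000355 cm³/s = 3.550e-10 m³/s.
Darcy's law rearranged: K = Q·L / (A·Δh) = 3.550e-10 × 0.560 / (0.002027 × 1.32) = 7.431e-08 m/s = 0.006420 m/day.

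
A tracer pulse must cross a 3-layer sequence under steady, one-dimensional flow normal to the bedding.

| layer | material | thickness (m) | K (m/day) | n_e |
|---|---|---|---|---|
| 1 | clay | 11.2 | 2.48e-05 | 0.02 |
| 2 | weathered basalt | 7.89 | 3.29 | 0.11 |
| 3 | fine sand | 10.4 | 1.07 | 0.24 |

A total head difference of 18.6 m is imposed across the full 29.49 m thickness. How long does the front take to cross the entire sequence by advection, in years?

With flow normal to the layers, continuity requires the same specific discharge q through every layer.
Σ(b_i/K_i) = 11.2/2.48e-05 + 7.89/3.29 + 10.4/1.07 = 4.516e+05 d.
q = Δh / Σ(b_i/K_i) = 18.6 / 4.516e+05 = 4.118e-05 m/day.
In each layer the seepage velocity is v_i = q/n_i, so the layer transit time is t_i = b_i·n_i / q:
  layer 1 (clay): t_1 = 11.2 × 0.02 / 4.118e-05 = 5439 d
  layer 2 (weathered basalt): t_2 = 7.89 × 0.11 / 4.118e-05 = 21073 d
  layer 3 (fine sand): t_3 = 10.4 × 0.24 / 4.118e-05 = 60605 d
Total t = Σ t_i = 87117 days = 238.5 years.

239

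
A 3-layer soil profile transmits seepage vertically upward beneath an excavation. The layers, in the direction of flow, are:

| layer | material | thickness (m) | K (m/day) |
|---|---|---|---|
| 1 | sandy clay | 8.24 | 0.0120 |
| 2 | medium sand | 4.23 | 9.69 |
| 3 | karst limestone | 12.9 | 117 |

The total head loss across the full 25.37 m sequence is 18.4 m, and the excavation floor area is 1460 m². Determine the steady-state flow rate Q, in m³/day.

Flow is perpendicular to layering, so the layers act in series and the equivalent K is the thickness-weighted harmonic mean.
Total thickness L = 8.24 + 4.23 + 12.9 = 25.37 m.
Σ(b_i/K_i) = 8.24/0.0120 + 4.23/9.69 + 12.9/117 = 687.2 d.
K_eq = L / Σ(b_i/K_i) = 25.37 / 687.2 = 0.03692 m/day.
Q = K_eq · A · (Δh/L) = 0.03692 × 1460 × (18.4/25.37) = 39.09 m³/day.

39.1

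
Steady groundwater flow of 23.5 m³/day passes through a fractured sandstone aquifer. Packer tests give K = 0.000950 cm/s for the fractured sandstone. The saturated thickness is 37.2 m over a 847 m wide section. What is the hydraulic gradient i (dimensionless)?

0.000909

Convert K: 0.000950 cm/s × 864 = 0.8208 m/day.
Cross-sectional area A = 847 × 37.2 = 31508 m².
From Q = K·A·i, i = Q / (K·A) = 23.5 / (0.8208 × 31508) = 0.0009087.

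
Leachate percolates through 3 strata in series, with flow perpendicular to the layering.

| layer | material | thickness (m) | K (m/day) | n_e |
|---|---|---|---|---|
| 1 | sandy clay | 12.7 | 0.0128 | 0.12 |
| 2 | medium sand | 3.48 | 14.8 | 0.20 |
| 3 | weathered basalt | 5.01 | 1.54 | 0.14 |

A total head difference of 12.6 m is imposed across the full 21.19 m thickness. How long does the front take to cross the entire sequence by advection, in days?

231

With flow normal to the layers, continuity requires the same specific discharge q through every layer.
Σ(b_i/K_i) = 12.7/0.0128 + 3.48/14.8 + 5.01/1.54 = 995.7 d.
q = Δh / Σ(b_i/K_i) = 12.6 / 995.7 = 0.01265 m/day.
In each layer the seepage velocity is v_i = q/n_i, so the layer transit time is t_i = b_i·n_i / q:
  layer 1 (sandy clay): t_1 = 12.7 × 0.12 / 0.01265 = 120.4 d
  layer 2 (medium sand): t_2 = 3.48 × 0.20 / 0.01265 = 55.00 d
  layer 3 (weathered basalt): t_3 = 5.01 × 0.14 / 0.01265 = 55.43 d
Total t = Σ t_i = 230.9 days.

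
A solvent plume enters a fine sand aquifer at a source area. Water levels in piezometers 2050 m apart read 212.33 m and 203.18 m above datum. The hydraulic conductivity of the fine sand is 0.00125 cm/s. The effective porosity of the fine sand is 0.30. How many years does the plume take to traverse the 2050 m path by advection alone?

349

Convert K: 0.00125 cm/s × 864 = 1.080 m/day.
Hydraulic gradient i = (212.33 − 203.18) / 2050 = 9.15 / 2050 = 0.004463.
Darcy flux q = K · i = 1.080 × 0.004463 = 0.004820 m/day.
Seepage velocity v = q / n_e = 0.004820 / 0.30 = 0.01607 m/day.
Travel time t = L / v = 2050 / 0.01607 = 1.276e+05 days = 349.3 years.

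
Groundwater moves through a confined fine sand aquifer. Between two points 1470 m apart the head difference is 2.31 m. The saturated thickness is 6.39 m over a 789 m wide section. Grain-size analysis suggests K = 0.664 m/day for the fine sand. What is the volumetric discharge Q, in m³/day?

Cross-sectional area A = 789 × 6.39 = 5042 m².
Hydraulic gradient i = Δh / L = 2.31 / 1470 = 0.001571.
Darcy's law: Q = K · A · i = 0.6640 × 5042 × 0.001571 = 5.261 m³/day.

5.26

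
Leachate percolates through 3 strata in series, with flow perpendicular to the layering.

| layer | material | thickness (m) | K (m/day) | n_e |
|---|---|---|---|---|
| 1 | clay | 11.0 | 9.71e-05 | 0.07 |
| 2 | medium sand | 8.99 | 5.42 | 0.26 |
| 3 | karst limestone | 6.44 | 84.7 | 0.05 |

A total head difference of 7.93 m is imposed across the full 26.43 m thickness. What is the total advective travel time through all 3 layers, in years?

134

With flow normal to the layers, continuity requires the same specific discharge q through every layer.
Σ(b_i/K_i) = 11.0/9.71e-05 + 8.99/5.42 + 6.44/84.7 = 1.133e+05 d.
q = Δh / Σ(b_i/K_i) = 7.93 / 1.133e+05 = 7.000e-05 m/day.
In each layer the seepage velocity is v_i = q/n_i, so the layer transit time is t_i = b_i·n_i / q:
  layer 1 (clay): t_1 = 11.0 × 0.07 / 7.000e-05 = 11000 d
  layer 2 (medium sand): t_2 = 8.99 × 0.26 / 7.000e-05 = 33392 d
  layer 3 (karst limestone): t_3 = 6.44 × 0.05 / 7.000e-05 = 4600 d
Total t = Σ t_i = 48992 days = 134.1 years.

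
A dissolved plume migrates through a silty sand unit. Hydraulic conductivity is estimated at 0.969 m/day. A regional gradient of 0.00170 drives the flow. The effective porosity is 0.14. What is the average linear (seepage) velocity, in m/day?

Hydraulic gradient i = 0.00170.
Darcy flux q = K · i = 0.9690 × 0.001700 = 0.001647 m/day.
Seepage velocity v = q / n_e = 0.001647 / 0.14 = 0.01177 m/day.

0.0118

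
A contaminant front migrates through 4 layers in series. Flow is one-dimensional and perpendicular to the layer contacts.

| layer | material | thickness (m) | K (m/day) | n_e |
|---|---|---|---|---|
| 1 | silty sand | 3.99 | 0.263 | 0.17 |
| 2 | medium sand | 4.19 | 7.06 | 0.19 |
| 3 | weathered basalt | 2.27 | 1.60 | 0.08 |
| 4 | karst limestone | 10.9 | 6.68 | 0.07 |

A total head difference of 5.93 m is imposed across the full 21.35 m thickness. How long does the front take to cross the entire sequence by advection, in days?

7.68

With flow normal to the layers, continuity requires the same specific discharge q through every layer.
Σ(b_i/K_i) = 3.99/0.263 + 4.19/7.06 + 2.27/1.60 + 10.9/6.68 = 18.82 d.
q = Δh / Σ(b_i/K_i) = 5.93 / 18.82 = 0.3152 m/day.
In each layer the seepage velocity is v_i = q/n_i, so the layer transit time is t_i = b_i·n_i / q:
  layer 1 (silty sand): t_1 = 3.99 × 0.17 / 0.3152 = 2.152 d
  layer 2 (medium sand): t_2 = 4.19 × 0.19 / 0.3152 = 2.526 d
  layer 3 (weathered basalt): t_3 = 2.27 × 0.08 / 0.3152 = 0.5762 d
  layer 4 (karst limestone): t_4 = 10.9 × 0.07 / 0.3152 = 2.421 d
Total t = Σ t_i = 7.675 days.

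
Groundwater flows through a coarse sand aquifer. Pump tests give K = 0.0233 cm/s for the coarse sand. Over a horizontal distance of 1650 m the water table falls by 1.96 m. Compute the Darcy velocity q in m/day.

0.0239

Convert K: 0.0233 cm/s × 864 = 20.13 m/day.
Hydraulic gradient i = Δh / L = 1.96 / 1650 = 0.001188.
Specific discharge q = K · i = 20.13 × 0.001188 = 0.02391 m/day.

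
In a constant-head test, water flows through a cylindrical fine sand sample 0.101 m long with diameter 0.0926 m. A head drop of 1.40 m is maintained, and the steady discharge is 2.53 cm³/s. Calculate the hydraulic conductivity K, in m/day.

2.34

Cross-sectional area A = π·(d/2)² = π × (0.0926/2)² = 0.006735 m².
Convert discharge: 2.53 cm³/s = 2.530e-06 m³/s.
Darcy's law rearranged: K = Q·L / (A·Δh) = 2.530e-06 × 0.101 / (0.006735 × 1.40) = 2.710e-05 m/s = 2.342 m/day.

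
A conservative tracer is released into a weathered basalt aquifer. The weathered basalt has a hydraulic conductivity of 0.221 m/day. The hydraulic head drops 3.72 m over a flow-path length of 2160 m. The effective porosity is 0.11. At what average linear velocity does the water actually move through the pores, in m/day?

Hydraulic gradient i = Δh / L = 3.72 / 2160 = 0.001722.
Darcy flux q = K · i = 0.2210 × 0.001722 = 0.0003806 m/day.
Seepage velocity v = q / n_e = 0.0003806 / 0.11 = 0.003460 m/day.

0.00346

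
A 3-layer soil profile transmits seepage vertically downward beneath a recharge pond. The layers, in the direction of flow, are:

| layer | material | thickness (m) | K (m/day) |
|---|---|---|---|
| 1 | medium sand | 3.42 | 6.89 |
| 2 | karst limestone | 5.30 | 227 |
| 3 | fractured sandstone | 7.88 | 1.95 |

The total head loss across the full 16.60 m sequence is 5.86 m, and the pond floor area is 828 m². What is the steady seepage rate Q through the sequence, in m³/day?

1060

Flow is perpendicular to layering, so the layers act in series and the equivalent K is the thickness-weighted harmonic mean.
Total thickness L = 3.42 + 5.30 + 7.88 = 16.60 m.
Σ(b_i/K_i) = 3.42/6.89 + 5.30/227 + 7.88/1.95 = 4.561 d.
K_eq = L / Σ(b_i/K_i) = 16.60 / 4.561 = 3.640 m/day.
Q = K_eq · A · (Δh/L) = 3.640 × 828 × (5.86/16.60) = 1064 m³/day.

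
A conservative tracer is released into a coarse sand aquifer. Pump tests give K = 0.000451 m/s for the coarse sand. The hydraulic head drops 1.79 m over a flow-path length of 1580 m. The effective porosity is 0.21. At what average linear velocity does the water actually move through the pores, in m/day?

Convert K: 0.000451 m/s × 86400 = 38.97 m/day.
Hydraulic gradient i = Δh / L = 1.79 / 1580 = 0.001133.
Darcy flux q = K · i = 38.97 × 0.001133 = 0.04415 m/day.
Seepage velocity v = q / n_e = 0.04415 / 0.21 = 0.2102 m/day.

0.210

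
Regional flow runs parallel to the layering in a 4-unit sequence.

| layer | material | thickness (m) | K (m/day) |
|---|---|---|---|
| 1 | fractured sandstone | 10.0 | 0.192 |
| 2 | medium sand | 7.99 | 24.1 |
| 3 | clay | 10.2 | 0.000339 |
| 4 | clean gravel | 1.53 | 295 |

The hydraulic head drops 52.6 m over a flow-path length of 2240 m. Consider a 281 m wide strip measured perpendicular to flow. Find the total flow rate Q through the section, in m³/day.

Flow is parallel to layering, so each bed carries its own Darcy discharge and the transmissivities add.
Σ(K_i·b_i) = 0.192×10.0 + 24.1×7.99 + 0.000339×10.2 + 295×1.53 = 645.8 m²/day.
Hydraulic gradient i = Δh / L = 52.6 / 2240 = 0.02348.
Q = Σ(K_i·b_i) · W · i = 645.8 × 281 × 0.02348 = 4262 m³/day.

4260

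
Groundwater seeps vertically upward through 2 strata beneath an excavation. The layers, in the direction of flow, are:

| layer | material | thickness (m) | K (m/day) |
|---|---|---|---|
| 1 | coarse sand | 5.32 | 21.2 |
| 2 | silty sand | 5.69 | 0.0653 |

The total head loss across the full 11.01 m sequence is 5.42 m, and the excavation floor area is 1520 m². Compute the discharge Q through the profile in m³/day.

94.3

Flow is perpendicular to layering, so the layers act in series and the equivalent K is the thickness-weighted harmonic mean.
Total thickness L = 5.32 + 5.69 = 11.01 m.
Σ(b_i/K_i) = 5.32/21.2 + 5.69/0.0653 = 87.39 d.
K_eq = L / Σ(b_i/K_i) = 11.01 / 87.39 = 0.1260 m/day.
Q = K_eq · A · (Δh/L) = 0.1260 × 1520 × (5.42/11.01) = 94.27 m³/day.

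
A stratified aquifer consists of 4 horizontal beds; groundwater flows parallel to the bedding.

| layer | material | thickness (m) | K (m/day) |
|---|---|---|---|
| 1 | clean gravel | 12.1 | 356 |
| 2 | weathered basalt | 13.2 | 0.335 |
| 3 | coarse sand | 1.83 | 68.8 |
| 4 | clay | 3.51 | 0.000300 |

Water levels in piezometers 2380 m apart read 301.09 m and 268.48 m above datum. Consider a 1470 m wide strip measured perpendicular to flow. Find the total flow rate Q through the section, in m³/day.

Flow is parallel to layering, so each bed carries its own Darcy discharge and the transmissivities add.
Σ(K_i·b_i) = 356×12.1 + 0.335×13.2 + 68.8×1.83 + 0.000300×3.51 = 4438 m²/day.
Hydraulic gradient i = (301.09 − 268.48) / 2380 = 32.61 / 2380 = 0.01370.
Q = Σ(K_i·b_i) · W · i = 4438 × 1470 × 0.01370 = 89386 m³/day.

89400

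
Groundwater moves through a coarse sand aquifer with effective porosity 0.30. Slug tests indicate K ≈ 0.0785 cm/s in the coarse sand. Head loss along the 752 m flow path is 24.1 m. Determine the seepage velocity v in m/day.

Convert K: 0.0785 cm/s × 864 = 67.82 m/day.
Hydraulic gradient i = Δh / L = 24.1 / 752 = 0.03205.
Darcy flux q = K · i = 67.82 × 0.03205 = 2.174 m/day.
Seepage velocity v = q / n_e = 2.174 / 0.30 = 7.245 m/day.

7.25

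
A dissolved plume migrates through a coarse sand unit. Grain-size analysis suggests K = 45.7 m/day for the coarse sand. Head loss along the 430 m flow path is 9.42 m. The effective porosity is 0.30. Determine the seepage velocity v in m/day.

Hydraulic gradient i = Δh / L = 9.42 / 430 = 0.02191.
Darcy flux q = K · i = 45.70 × 0.02191 = 1.001 m/day.
Seepage velocity v = q / n_e = 1.001 / 0.30 = 3.337 m/day.

3.34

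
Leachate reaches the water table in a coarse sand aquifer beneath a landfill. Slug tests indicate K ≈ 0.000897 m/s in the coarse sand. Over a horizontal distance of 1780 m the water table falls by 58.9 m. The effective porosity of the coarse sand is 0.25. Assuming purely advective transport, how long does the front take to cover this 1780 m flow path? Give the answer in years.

0.475

Convert K: 0.000897 m/s × 86400 = 77.50 m/day.
Hydraulic gradient i = Δh / L = 58.9 / 1780 = 0.03309.
Darcy flux q = K · i = 77.50 × 0.03309 = 2.564 m/day.
Seepage velocity v = q / n_e = 2.564 / 0.25 = 10.26 m/day.
Travel time t = L / v = 1780 / 10.26 = 173.5 days = 0.4751 years.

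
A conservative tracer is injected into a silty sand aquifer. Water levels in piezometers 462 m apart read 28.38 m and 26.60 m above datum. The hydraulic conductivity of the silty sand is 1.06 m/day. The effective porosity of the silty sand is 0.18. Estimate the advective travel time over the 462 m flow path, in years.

Hydraulic gradient i = (28.38 − 26.60) / 462 = 1.78 / 462 = 0.003853.
Darcy flux q = K · i = 1.060 × 0.003853 = 0.004084 m/day.
Seepage velocity v = q / n_e = 0.004084 / 0.18 = 0.02269 m/day.
Travel time t = L / v = 462 / 0.02269 = 20362 days = 55.75 years.

55.7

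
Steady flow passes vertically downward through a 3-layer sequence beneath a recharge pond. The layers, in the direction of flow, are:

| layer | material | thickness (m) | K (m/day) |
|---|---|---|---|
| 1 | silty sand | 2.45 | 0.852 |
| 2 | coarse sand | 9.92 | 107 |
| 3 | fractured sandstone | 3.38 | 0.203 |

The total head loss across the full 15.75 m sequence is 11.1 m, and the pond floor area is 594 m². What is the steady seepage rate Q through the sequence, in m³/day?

336

Flow is perpendicular to layering, so the layers act in series and the equivalent K is the thickness-weighted harmonic mean.
Total thickness L = 2.45 + 9.92 + 3.38 = 15.75 m.
Σ(b_i/K_i) = 2.45/0.852 + 9.92/107 + 3.38/0.203 = 19.62 d.
K_eq = L / Σ(b_i/K_i) = 15.75 / 19.62 = 0.8028 m/day.
Q = K_eq · A · (Δh/L) = 0.8028 × 594 × (11.1/15.75) = 336.1 m³/day.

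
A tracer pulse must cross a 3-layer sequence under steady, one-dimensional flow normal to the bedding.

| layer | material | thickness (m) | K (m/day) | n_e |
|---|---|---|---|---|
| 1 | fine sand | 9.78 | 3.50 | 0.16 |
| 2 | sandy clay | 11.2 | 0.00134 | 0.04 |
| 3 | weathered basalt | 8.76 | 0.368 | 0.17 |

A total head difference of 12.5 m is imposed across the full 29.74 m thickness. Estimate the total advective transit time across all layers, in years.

6.43

With flow normal to the layers, continuity requires the same specific discharge q through every layer.
Σ(b_i/K_i) = 9.78/3.50 + 11.2/0.00134 + 8.76/0.368 = 8385 d.
q = Δh / Σ(b_i/K_i) = 12.5 / 8385 = 0.001491 m/day.
In each layer the seepage velocity is v_i = q/n_i, so the layer transit time is t_i = b_i·n_i / q:
  layer 1 (fine sand): t_1 = 9.78 × 0.16 / 0.001491 = 1050 d
  layer 2 (sandy clay): t_2 = 11.2 × 0.04 / 0.001491 = 300.5 d
  layer 3 (weathered basalt): t_3 = 8.76 × 0.17 / 0.001491 = 998.9 d
Total t = Σ t_i = 2349 days = 6.431 years.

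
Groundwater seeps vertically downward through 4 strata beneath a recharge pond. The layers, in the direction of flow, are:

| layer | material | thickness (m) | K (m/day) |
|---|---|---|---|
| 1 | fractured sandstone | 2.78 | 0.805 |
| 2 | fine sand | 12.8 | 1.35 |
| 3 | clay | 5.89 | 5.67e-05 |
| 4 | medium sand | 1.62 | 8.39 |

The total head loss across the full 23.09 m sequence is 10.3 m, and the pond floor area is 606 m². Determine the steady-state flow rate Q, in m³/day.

Flow is perpendicular to layering, so the layers act in series and the equivalent K is the thickness-weighted harmonic mean.
Total thickness L = 2.78 + 12.8 + 5.89 + 1.62 = 23.09 m.
Σ(b_i/K_i) = 2.78/0.805 + 12.8/1.35 + 5.89/5.67e-05 + 1.62/8.39 = 1.039e+05 d.
K_eq = L / Σ(b_i/K_i) = 23.09 / 1.039e+05 = 0.0002222 m/day.
Q = K_eq · A · (Δh/L) = 0.0002222 × 606 × (10.3/23.09) = 0.06008 m³/day.

0.0601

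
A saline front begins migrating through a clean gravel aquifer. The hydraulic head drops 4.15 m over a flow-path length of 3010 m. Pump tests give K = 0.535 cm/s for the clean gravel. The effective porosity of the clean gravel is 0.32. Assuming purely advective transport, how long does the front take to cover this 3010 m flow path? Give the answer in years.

4.14

Convert K: 0.535 cm/s × 864 = 462.2 m/day.
Hydraulic gradient i = Δh / L = 4.15 / 3010 = 0.001379.
Darcy flux q = K · i = 462.2 × 0.001379 = 0.6373 m/day.
Seepage velocity v = q / n_e = 0.6373 / 0.32 = 1.992 m/day.
Travel time t = L / v = 3010 / 1.992 = 1511 days = 4.138 years.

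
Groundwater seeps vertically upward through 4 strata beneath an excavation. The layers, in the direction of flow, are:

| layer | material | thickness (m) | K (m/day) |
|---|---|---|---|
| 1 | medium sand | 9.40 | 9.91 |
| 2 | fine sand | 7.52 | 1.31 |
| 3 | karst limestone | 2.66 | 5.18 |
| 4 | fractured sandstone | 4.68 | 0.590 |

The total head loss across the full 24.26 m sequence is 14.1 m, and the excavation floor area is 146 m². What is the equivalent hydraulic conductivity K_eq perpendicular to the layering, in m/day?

1.60

Flow is perpendicular to layering, so the layers act in series and the equivalent K is the thickness-weighted harmonic mean.
Total thickness L = 9.40 + 7.52 + 2.66 + 4.68 = 24.26 m.
Σ(b_i/K_i) = 9.40/9.91 + 7.52/1.31 + 2.66/5.18 + 4.68/0.590 = 15.13 d.
K_eq = L / Σ(b_i/K_i) = 24.26 / 15.13 = 1.603 m/day.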